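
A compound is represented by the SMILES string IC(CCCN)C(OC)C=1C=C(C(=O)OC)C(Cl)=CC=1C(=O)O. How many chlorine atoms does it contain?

1

Scan the SMILES for Cl atoms (remember two-letter symbols like Cl and Br are single atoms).
Chlorine count: 1.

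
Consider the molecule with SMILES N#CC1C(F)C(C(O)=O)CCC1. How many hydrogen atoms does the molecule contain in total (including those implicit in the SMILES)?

10

Walk through each heavy atom and fill implicit hydrogens from standard valence (C 4, N 3, O 2, S 2, halogen 1):
  atom 1: N, bond orders sum to 3 (valence 3) → 0 H
  atom 2: C, bond orders sum to 4 (valence 4) → 0 H
  atom 3: C, bond orders sum to 3 (valence 4) → 1 H
  atom 4: C, bond orders sum to 3 (valence 4) → 1 H
  atom 5: F (halogen, monovalent) → 0 H
  atom 6: C, bond orders sum to 3 (valence 4) → 1 H
  atom 7: C, bond orders sum to 4 (valence 4) → 0 H
  atom 8: O, bond orders sum to 1 (valence 2) → 1 H
  atom 9: O, bond orders sum to 2 (valence 2) → 0 H
  atom 10: C, bond orders sum to 2 (valence 4) → 2 H
  atom 11: C, bond orders sum to 2 (valence 4) → 2 H
  atom 12: C, bond orders sum to 2 (valence 4) → 2 H
Total hydrogens: 10.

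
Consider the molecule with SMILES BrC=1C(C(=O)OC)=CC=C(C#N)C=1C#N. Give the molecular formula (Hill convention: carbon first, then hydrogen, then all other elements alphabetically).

C10H5BrN2O2

Walk through each heavy atom and fill implicit hydrogens from standard valence (C 4, N 3, O 2, S 2, halogen 1):
  atom 1: Br (halogen, monovalent) → 0 H
  atom 2: C, bond orders sum to 4 (valence 4) → 0 H
  atom 3: C, bond orders sum to 4 (valence 4) → 0 H
  atom 4: C, bond orders sum to 4 (valence 4) → 0 H
  atom 5: O, bond orders sum to 2 (valence 2) → 0 H
  atom 6: O, bond orders sum to 2 (valence 2) → 0 H
  atom 7: C, bond orders sum to 1 (valence 4) → 3 H
  atom 8: C, bond orders sum to 3 (valence 4) → 1 H
  atom 9: C, bond orders sum to 3 (valence 4) → 1 H
  atom 10: C, bond orders sum to 4 (valence 4) → 0 H
  atom 11: C, bond orders sum to 4 (valence 4) → 0 H
  atom 12: N, bond orders sum to 3 (valence 3) → 0 H
  atom 13: C, bond orders sum to 4 (valence 4) → 0 H
  atom 14: C, bond orders sum to 4 (valence 4) → 0 H
  atom 15: N, bond orders sum to 3 (valence 3) → 0 H
Totals → C:10, H:5, Br:1, N:2, O:2.
In Hill order: C10H5BrN2O2.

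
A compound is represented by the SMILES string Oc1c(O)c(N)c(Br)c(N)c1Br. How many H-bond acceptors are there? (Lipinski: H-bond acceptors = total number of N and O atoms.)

4

N atoms: 2; O atoms: 2.
Lipinski HBA = 2 + 2 = 4.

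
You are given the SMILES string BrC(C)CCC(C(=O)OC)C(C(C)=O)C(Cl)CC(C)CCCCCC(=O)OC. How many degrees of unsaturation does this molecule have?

Molecular formula: C21H36BrClO5.
DoU = (2C + 2 + N − H − X) / 2, where X is the halogen count and O/S are ignored.
    = (2·21 + 2 + 0 − 36 − 2) / 2 = 6 / 2 = 3.

3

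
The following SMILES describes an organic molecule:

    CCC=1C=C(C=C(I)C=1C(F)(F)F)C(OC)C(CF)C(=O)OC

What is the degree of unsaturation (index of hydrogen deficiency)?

5

Degree of unsaturation = (number of rings) + (number of π bonds).
Ring closures in the SMILES: 1.
π bonds: 4 double bonds (each 1 DoU) → 4 DoU from unsaturation.
Total DoU = 1 + 4 = 5.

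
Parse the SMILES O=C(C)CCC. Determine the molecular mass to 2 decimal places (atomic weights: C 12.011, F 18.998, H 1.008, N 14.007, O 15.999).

86.13 g/mol

First, the molecular formula is C5H10O (counting implicit H from valence).
  C: 5 × 12.011 = 60.055
  H: 10 × 1.008 = 10.080
  O: 1 × 15.999 = 15.999
Sum: 5×12.011 + 10×1.008 + 1×15.999 = 86.134 → 86.13 g/mol.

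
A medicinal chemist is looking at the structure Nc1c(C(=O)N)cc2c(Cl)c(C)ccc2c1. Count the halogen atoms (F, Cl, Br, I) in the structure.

Halogen atoms appear at heavy-atom position 10 (1×Cl).
Other groups present: 1 amide, 1 primary amine.
Halogen count: 1.

1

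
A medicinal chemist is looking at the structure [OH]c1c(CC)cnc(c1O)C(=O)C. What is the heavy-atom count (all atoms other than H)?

Every atom symbol written in the SMILES (organic subset) is one heavy atom; implicit H are not written.
Heavy atoms by element → C:9, N:1, O:3.
Total: 13.

13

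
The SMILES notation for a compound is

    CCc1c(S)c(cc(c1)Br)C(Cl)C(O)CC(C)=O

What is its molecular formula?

C13H16BrClO2S

Walk through each heavy atom and fill implicit hydrogens from standard valence (C 4, N 3, O 2, S 2, halogen 1); for lowercase aromatic atoms, an aromatic c carries 1 H when it has two neighbours and 0 H with three, and aromatic n carries 0 H:
  atom 1: C, bond orders sum to 1 (valence 4) → 3 H
  atom 2: C, bond orders sum to 2 (valence 4) → 2 H
  atom 3: aromatic c, 3 neighbours → 0 H
  atom 4: aromatic c, 3 neighbours → 0 H
  atom 5: S, bond orders sum to 1 (valence 2) → 1 H
  atom 6: aromatic c, 3 neighbours → 0 H
  atom 7: aromatic c, 2 neighbours → 1 H
  atom 8: aromatic c, 3 neighbours → 0 H
  atom 9: aromatic c, 2 neighbours → 1 H
  atom 10: Br (halogen, monovalent) → 0 H
  atom 11: C, bond orders sum to 3 (valence 4) → 1 H
  atom 12: Cl (halogen, monovalent) → 0 H
  atom 13: C, bond orders sum to 3 (valence 4) → 1 H
  atom 14: O, bond orders sum to 1 (valence 2) → 1 H
  atom 15: C, bond orders sum to 2 (valence 4) → 2 H
  atom 16: C, bond orders sum to 4 (valence 4) → 0 H
  atom 17: C, bond orders sum to 1 (valence 4) → 3 H
  atom 18: O, bond orders sum to 2 (valence 2) → 0 H
Totals → C:13, H:16, Br:1, Cl:1, O:2, S:1.
In Hill order: C13H16BrClO2S.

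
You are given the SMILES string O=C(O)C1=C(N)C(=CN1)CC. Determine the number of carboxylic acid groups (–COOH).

The carboxylic acid motif appears at heavy-atom position 2 in the SMILES.
Other groups present: 1 primary amine.
Carboxylic acid count: 1.

1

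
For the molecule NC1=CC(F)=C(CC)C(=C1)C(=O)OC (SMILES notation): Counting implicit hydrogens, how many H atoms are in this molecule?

12

Walk through each heavy atom and fill implicit hydrogens from standard valence (C 4, N 3, O 2, S 2, halogen 1):
  atom 1: N, bond orders sum to 1 (valence 3) → 2 H
  atom 2: C, bond orders sum to 4 (valence 4) → 0 H
  atom 3: C, bond orders sum to 3 (valence 4) → 1 H
  atom 4: C, bond orders sum to 4 (valence 4) → 0 H
  atom 5: F (halogen, monovalent) → 0 H
  atom 6: C, bond orders sum to 4 (valence 4) → 0 H
  atom 7: C, bond orders sum to 2 (valence 4) → 2 H
  atom 8: C, bond orders sum to 1 (valence 4) → 3 H
  atom 9: C, bond orders sum to 4 (valence 4) → 0 H
  atom 10: C, bond orders sum to 3 (valence 4) → 1 H
  atom 11: C, bond orders sum to 4 (valence 4) → 0 H
  atom 12: O, bond orders sum to 2 (valence 2) → 0 H
  atom 13: O, bond orders sum to 2 (valence 2) → 0 H
  atom 14: C, bond orders sum to 1 (valence 4) → 3 H
Total hydrogens: 12.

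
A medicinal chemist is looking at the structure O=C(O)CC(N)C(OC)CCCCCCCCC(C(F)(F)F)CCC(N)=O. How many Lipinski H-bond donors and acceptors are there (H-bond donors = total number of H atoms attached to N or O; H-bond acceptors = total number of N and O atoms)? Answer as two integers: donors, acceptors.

5, 6

Donors: find every N or O and count the H atoms it carries.
  atom 1 (O): bond orders sum to 2 → 0 H
  atom 3 (O): bond orders sum to 1 → 1 H
  atom 6 (N): bond orders sum to 1 → 2 H
  atom 8 (O): bond orders sum to 2 → 0 H
  atom 26 (N): bond orders sum to 1 → 2 H
  atom 27 (O): bond orders sum to 2 → 0 H
Lipinski HBD = 5.
Acceptors: N atoms = 2, O atoms = 4 → HBA = 6.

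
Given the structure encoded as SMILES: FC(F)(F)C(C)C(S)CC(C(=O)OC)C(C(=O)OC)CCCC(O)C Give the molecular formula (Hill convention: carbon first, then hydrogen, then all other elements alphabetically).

C16H27F3O5S

Walk through each heavy atom and fill implicit hydrogens from standard valence (C 4, N 3, O 2, S 2, halogen 1):
  atom 1: F (halogen, monovalent) → 0 H
  atom 2: C, bond orders sum to 4 (valence 4) → 0 H
  atom 3: F (halogen, monovalent) → 0 H
  atom 4: F (halogen, monovalent) → 0 H
  atom 5: C, bond orders sum to 3 (valence 4) → 1 H
  atom 6: C, bond orders sum to 1 (valence 4) → 3 H
  atom 7: C, bond orders sum to 3 (valence 4) → 1 H
  atom 8: S, bond orders sum to 1 (valence 2) → 1 H
  atom 9: C, bond orders sum to 2 (valence 4) → 2 H
  atom 10: C, bond orders sum to 3 (valence 4) → 1 H
  atom 11: C, bond orders sum to 4 (valence 4) → 0 H
  atom 12: O, bond orders sum to 2 (valence 2) → 0 H
  atom 13: O, bond orders sum to 2 (valence 2) → 0 H
  atom 14: C, bond orders sum to 1 (valence 4) → 3 H
  atom 15: C, bond orders sum to 3 (valence 4) → 1 H
  atom 16: C, bond orders sum to 4 (valence 4) → 0 H
  atom 17: O, bond orders sum to 2 (valence 2) → 0 H
  atom 18: O, bond orders sum to 2 (valence 2) → 0 H
  atom 19: C, bond orders sum to 1 (valence 4) → 3 H
  atom 20: C, bond orders sum to 2 (valence 4) → 2 H
  atom 21: C, bond orders sum to 2 (valence 4) → 2 H
  atom 22: C, bond orders sum to 2 (valence 4) → 2 H
  atom 23: C, bond orders sum to 3 (valence 4) → 1 H
  atom 24: O, bond orders sum to 1 (valence 2) → 1 H
  atom 25: C, bond orders sum to 1 (valence 4) → 3 H
Totals → C:16, H:27, F:3, O:5, S:1.
In Hill order: C16H27F3O5S.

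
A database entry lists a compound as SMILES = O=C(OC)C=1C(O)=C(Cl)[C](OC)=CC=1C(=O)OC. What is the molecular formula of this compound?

C11H11ClO6

Walk through each heavy atom and fill implicit hydrogens from standard valence (C 4, N 3, O 2, S 2, halogen 1):
  atom 1: O, bond orders sum to 2 (valence 2) → 0 H
  atom 2: C, bond orders sum to 4 (valence 4) → 0 H
  atom 3: O, bond orders sum to 2 (valence 2) → 0 H
  atom 4: C, bond orders sum to 1 (valence 4) → 3 H
  atom 5: C, bond orders sum to 4 (valence 4) → 0 H
  atom 6: C, bond orders sum to 4 (valence 4) → 0 H
  atom 7: O, bond orders sum to 1 (valence 2) → 1 H
  atom 8: C, bond orders sum to 4 (valence 4) → 0 H
  atom 9: Cl (halogen, monovalent) → 0 H
  atom 10: C with explicit H count 0
  atom 11: O, bond orders sum to 2 (valence 2) → 0 H
  atom 12: C, bond orders sum to 1 (valence 4) → 3 H
  atom 13: C, bond orders sum to 3 (valence 4) → 1 H
  atom 14: C, bond orders sum to 4 (valence 4) → 0 H
  atom 15: C, bond orders sum to 4 (valence 4) → 0 H
  atom 16: O, bond orders sum to 2 (valence 2) → 0 H
  atom 17: O, bond orders sum to 2 (valence 2) → 0 H
  atom 18: C, bond orders sum to 1 (valence 4) → 3 H
Totals → C:11, H:11, Cl:1, O:6.
In Hill order: C11H11ClO6.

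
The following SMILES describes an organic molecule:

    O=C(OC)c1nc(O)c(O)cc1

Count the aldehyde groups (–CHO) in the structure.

0

Scan the SMILES for the aldehyde motif — none present.
Groups that are present: 1 ester, 2 hydroxyl.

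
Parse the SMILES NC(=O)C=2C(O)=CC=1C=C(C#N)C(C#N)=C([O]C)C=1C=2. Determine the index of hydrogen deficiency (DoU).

Degree of unsaturation = (number of rings) + (number of π bonds).
Ring closures in the SMILES: 2.
π bonds: 6 double bonds (each 1 DoU), 2 triple bonds (each 2 DoU) → 10 DoU from unsaturation.
Total DoU = 2 + 10 = 12.

12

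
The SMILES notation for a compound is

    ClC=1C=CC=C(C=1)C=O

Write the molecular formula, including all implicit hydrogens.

Walk through each heavy atom and fill implicit hydrogens from standard valence (C 4, N 3, O 2, S 2, halogen 1):
  atom 1: Cl (halogen, monovalent) → 0 H
  atom 2: C, bond orders sum to 4 (valence 4) → 0 H
  atom 3: C, bond orders sum to 3 (valence 4) → 1 H
  atom 4: C, bond orders sum to 3 (valence 4) → 1 H
  atom 5: C, bond orders sum to 3 (valence 4) → 1 H
  atom 6: C, bond orders sum to 4 (valence 4) → 0 H
  atom 7: C, bond orders sum to 3 (valence 4) → 1 H
  atom 8: C, bond orders sum to 3 (valence 4) → 1 H
  atom 9: O, bond orders sum to 2 (valence 2) → 0 H
Totals → C:7, H:5, Cl:1, O:1.

C7H5ClO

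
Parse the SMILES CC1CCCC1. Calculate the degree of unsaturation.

1

Molecular formula: C6H12.
DoU = (2C + 2 + N − H − X) / 2, where X is the halogen count and O/S are ignored.
    = (2·6 + 2 + 0 − 12 − 0) / 2 = 2 / 2 = 1.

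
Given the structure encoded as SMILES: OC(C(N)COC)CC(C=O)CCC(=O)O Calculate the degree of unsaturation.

Degree of unsaturation = (number of rings) + (number of π bonds).
Ring closures in the SMILES: 0.
π bonds: 2 double bonds (each 1 DoU) → 2 DoU from unsaturation.
Total DoU = 0 + 2 = 2.

2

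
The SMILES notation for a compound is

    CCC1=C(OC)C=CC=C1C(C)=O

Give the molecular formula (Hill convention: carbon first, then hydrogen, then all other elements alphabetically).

Walk through each heavy atom and fill implicit hydrogens from standard valence (C 4, N 3, O 2, S 2, halogen 1):
  atom 1: C, bond orders sum to 1 (valence 4) → 3 H
  atom 2: C, bond orders sum to 2 (valence 4) → 2 H
  atom 3: C, bond orders sum to 4 (valence 4) → 0 H
  atom 4: C, bond orders sum to 4 (valence 4) → 0 H
  atom 5: O, bond orders sum to 2 (valence 2) → 0 H
  atom 6: C, bond orders sum to 1 (valence 4) → 3 H
  atom 7: C, bond orders sum to 3 (valence 4) → 1 H
  atom 8: C, bond orders sum to 3 (valence 4) → 1 H
  atom 9: C, bond orders sum to 3 (valence 4) → 1 H
  atom 10: C, bond orders sum to 4 (valence 4) → 0 H
  atom 11: C, bond orders sum to 4 (valence 4) → 0 H
  atom 12: C, bond orders sum to 1 (valence 4) → 3 H
  atom 13: O, bond orders sum to 2 (valence 2) → 0 H
Totals → C:11, H:14, O:2.

C11H14O2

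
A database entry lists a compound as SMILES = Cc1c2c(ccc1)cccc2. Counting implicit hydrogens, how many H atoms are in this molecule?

Walk through each heavy atom and fill implicit hydrogens from standard valence (C 4, N 3, O 2, S 2, halogen 1); for lowercase aromatic atoms, an aromatic c carries 1 H when it has two neighbours and 0 H with three, and aromatic n carries 0 H:
  atom 1: C, bond orders sum to 1 (valence 4) → 3 H
  atom 2: aromatic c, 3 neighbours → 0 H
  atom 3: aromatic c, 3 neighbours → 0 H
  atom 4: aromatic c, 3 neighbours → 0 H
  atom 5: aromatic c, 2 neighbours → 1 H
  atom 6: aromatic c, 2 neighbours → 1 H
  atom 7: aromatic c, 2 neighbours → 1 H
  atom 8: aromatic c, 2 neighbours → 1 H
  atom 9: aromatic c, 2 neighbours → 1 H
  atom 10: aromatic c, 2 neighbours → 1 H
  atom 11: aromatic c, 2 neighbours → 1 H
Total hydrogens: 10.

10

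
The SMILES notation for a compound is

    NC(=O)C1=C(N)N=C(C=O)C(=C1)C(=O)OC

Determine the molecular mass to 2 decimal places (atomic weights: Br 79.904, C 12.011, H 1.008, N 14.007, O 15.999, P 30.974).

First, the molecular formula is C9H9N3O4 (counting implicit H from valence).
  C: 9 × 12.011 = 108.099
  H: 9 × 1.008 = 9.072
  N: 3 × 14.007 = 42.021
  O: 4 × 15.999 = 63.996
Sum: 9×12.011 + 9×1.008 + 3×14.007 + 4×15.999 = 223.188 → 223.19 g/mol.

223.19 g/mol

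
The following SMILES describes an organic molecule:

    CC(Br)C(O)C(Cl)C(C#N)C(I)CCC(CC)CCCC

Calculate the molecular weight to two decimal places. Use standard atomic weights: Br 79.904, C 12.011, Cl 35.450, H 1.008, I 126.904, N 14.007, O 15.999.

492.66 g/mol

First, the molecular formula is C16H28BrClINO (counting implicit H from valence).
  Br: 1 × 79.904 = 79.904
  C: 16 × 12.011 = 192.176
  Cl: 1 × 35.450 = 35.450
  H: 28 × 1.008 = 28.224
  I: 1 × 126.904 = 126.904
  N: 1 × 14.007 = 14.007
  O: 1 × 15.999 = 15.999
Sum: 1×79.904 + 16×12.011 + 1×35.450 + 28×1.008 + 1×126.904 + 1×14.007 + 1×15.999 = 492.664 → 492.66 g/mol.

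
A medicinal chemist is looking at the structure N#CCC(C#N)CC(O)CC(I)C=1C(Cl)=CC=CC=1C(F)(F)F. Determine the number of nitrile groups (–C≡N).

The nitrile motif appears at heavy-atom positions 2, 5 in the SMILES.
Other groups present: 1 hydroxyl.
Nitrile count: 2.

2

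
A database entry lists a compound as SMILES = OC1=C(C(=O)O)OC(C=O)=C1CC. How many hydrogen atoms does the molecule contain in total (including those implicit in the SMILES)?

8

Walk through each heavy atom and fill implicit hydrogens from standard valence (C 4, N 3, O 2, S 2, halogen 1):
  atom 1: O, bond orders sum to 1 (valence 2) → 1 H
  atom 2: C, bond orders sum to 4 (valence 4) → 0 H
  atom 3: C, bond orders sum to 4 (valence 4) → 0 H
  atom 4: C, bond orders sum to 4 (valence 4) → 0 H
  atom 5: O, bond orders sum to 2 (valence 2) → 0 H
  atom 6: O, bond orders sum to 1 (valence 2) → 1 H
  atom 7: O, bond orders sum to 2 (valence 2) → 0 H
  atom 8: C, bond orders sum to 4 (valence 4) → 0 H
  atom 9: C, bond orders sum to 3 (valence 4) → 1 H
  atom 10: O, bond orders sum to 2 (valence 2) → 0 H
  atom 11: C, bond orders sum to 4 (valence 4) → 0 H
  atom 12: C, bond orders sum to 2 (valence 4) → 2 H
  atom 13: C, bond orders sum to 1 (valence 4) → 3 H
Total hydrogens: 8.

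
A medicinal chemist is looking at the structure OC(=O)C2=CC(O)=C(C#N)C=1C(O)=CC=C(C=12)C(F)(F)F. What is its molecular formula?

C13H6F3NO4

Walk through each heavy atom and fill implicit hydrogens from standard valence (C 4, N 3, O 2, S 2, halogen 1):
  atom 1: O, bond orders sum to 1 (valence 2) → 1 H
  atom 2: C, bond orders sum to 4 (valence 4) → 0 H
  atom 3: O, bond orders sum to 2 (valence 2) → 0 H
  atom 4: C, bond orders sum to 4 (valence 4) → 0 H
  atom 5: C, bond orders sum to 3 (valence 4) → 1 H
  atom 6: C, bond orders sum to 4 (valence 4) → 0 H
  atom 7: O, bond orders sum to 1 (valence 2) → 1 H
  atom 8: C, bond orders sum to 4 (valence 4) → 0 H
  atom 9: C, bond orders sum to 4 (valence 4) → 0 H
  atom 10: N, bond orders sum to 3 (valence 3) → 0 H
  atom 11: C, bond orders sum to 4 (valence 4) → 0 H
  atom 12: C, bond orders sum to 4 (valence 4) → 0 H
  atom 13: O, bond orders sum to 1 (valence 2) → 1 H
  atom 14: C, bond orders sum to 3 (valence 4) → 1 H
  atom 15: C, bond orders sum to 3 (valence 4) → 1 H
  atom 16: C, bond orders sum to 4 (valence 4) → 0 H
  atom 17: C, bond orders sum to 4 (valence 4) → 0 H
  atom 18: C, bond orders sum to 4 (valence 4) → 0 H
  atom 19: F (halogen, monovalent) → 0 H
  atom 20: F (halogen, monovalent) → 0 H
  atom 21: F (halogen, monovalent) → 0 H
Totals → C:13, H:6, F:3, N:1, O:4.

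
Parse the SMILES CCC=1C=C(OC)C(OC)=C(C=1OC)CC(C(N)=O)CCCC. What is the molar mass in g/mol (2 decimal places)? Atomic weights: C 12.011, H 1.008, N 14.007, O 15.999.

First, the molecular formula is C18H29NO4 (counting implicit H from valence).
  C: 18 × 12.011 = 216.198
  H: 29 × 1.008 = 29.232
  N: 1 × 14.007 = 14.007
  O: 4 × 15.999 = 63.996
Sum: 18×12.011 + 29×1.008 + 1×14.007 + 4×15.999 = 323.433 → 323.43 g/mol.

323.43 g/mol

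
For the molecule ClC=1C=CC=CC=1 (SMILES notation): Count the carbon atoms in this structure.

Count every carbon token in the SMILES (each C, including those in ring-closure positions and inside branches).
Carbon count: 6.

6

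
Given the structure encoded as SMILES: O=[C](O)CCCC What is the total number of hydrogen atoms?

Walk through each heavy atom and fill implicit hydrogens from standard valence (C 4, N 3, O 2, S 2, halogen 1):
  atom 1: O, bond orders sum to 2 (valence 2) → 0 H
  atom 2: C with explicit H count 0
  atom 3: O, bond orders sum to 1 (valence 2) → 1 H
  atom 4: C, bond orders sum to 2 (valence 4) → 2 H
  atom 5: C, bond orders sum to 2 (valence 4) → 2 H
  atom 6: C, bond orders sum to 2 (valence 4) → 2 H
  atom 7: C, bond orders sum to 1 (valence 4) → 3 H
Total hydrogens: 10.

10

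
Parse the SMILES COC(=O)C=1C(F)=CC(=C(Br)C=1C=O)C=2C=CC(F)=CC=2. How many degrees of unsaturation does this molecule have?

Molecular formula: C15H9BrF2O3.
DoU = (2C + 2 + N − H − X) / 2, where X is the halogen count and O/S are ignored.
    = (2·15 + 2 + 0 − 9 − 3) / 2 = 20 / 2 = 10.

10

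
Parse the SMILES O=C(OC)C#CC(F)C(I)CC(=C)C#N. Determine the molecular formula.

Walk through each heavy atom and fill implicit hydrogens from standard valence (C 4, N 3, O 2, S 2, halogen 1):
  atom 1: O, bond orders sum to 2 (valence 2) → 0 H
  atom 2: C, bond orders sum to 4 (valence 4) → 0 H
  atom 3: O, bond orders sum to 2 (valence 2) → 0 H
  atom 4: C, bond orders sum to 1 (valence 4) → 3 H
  atom 5: C, bond orders sum to 4 (valence 4) → 0 H
  atom 6: C, bond orders sum to 4 (valence 4) → 0 H
  atom 7: C, bond orders sum to 3 (valence 4) → 1 H
  atom 8: F (halogen, monovalent) → 0 H
  atom 9: C, bond orders sum to 3 (valence 4) → 1 H
  atom 10: I (halogen, monovalent) → 0 H
  atom 11: C, bond orders sum to 2 (valence 4) → 2 H
  atom 12: C, bond orders sum to 4 (valence 4) → 0 H
  atom 13: C, bond orders sum to 2 (valence 4) → 2 H
  atom 14: C, bond orders sum to 4 (valence 4) → 0 H
  atom 15: N, bond orders sum to 3 (valence 3) → 0 H
Totals → C:10, H:9, F:1, I:1, N:1, O:2.
In Hill order: C10H9FINO2.

C10H9FINO2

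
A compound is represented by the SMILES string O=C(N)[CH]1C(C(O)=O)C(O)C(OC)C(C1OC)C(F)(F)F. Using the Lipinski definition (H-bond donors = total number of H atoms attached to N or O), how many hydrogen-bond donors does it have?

Donors: find every N or O and count the H atoms it carries.
  atom 1 (O): bond orders sum to 2 → 0 H
  atom 3 (N): bond orders sum to 1 → 2 H
  atom 7 (O): bond orders sum to 1 → 1 H
  atom 8 (O): bond orders sum to 2 → 0 H
  atom 10 (O): bond orders sum to 1 → 1 H
  atom 12 (O): bond orders sum to 2 → 0 H
  atom 16 (O): bond orders sum to 2 → 0 H
Lipinski HBD = 4.

4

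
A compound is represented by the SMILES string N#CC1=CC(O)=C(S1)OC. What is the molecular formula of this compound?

C6H5NO2S

Walk through each heavy atom and fill implicit hydrogens from standard valence (C 4, N 3, O 2, S 2, halogen 1):
  atom 1: N, bond orders sum to 3 (valence 3) → 0 H
  atom 2: C, bond orders sum to 4 (valence 4) → 0 H
  atom 3: C, bond orders sum to 4 (valence 4) → 0 H
  atom 4: C, bond orders sum to 3 (valence 4) → 1 H
  atom 5: C, bond orders sum to 4 (valence 4) → 0 H
  atom 6: O, bond orders sum to 1 (valence 2) → 1 H
  atom 7: C, bond orders sum to 4 (valence 4) → 0 H
  atom 8: S, bond orders sum to 2 (valence 2) → 0 H
  atom 9: O, bond orders sum to 2 (valence 2) → 0 H
  atom 10: C, bond orders sum to 1 (valence 4) → 3 H
Totals → C:6, H:5, N:1, O:2, S:1.
In Hill order: C6H5NO2S.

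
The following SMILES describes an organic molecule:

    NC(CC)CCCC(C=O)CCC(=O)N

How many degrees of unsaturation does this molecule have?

Degree of unsaturation = (number of rings) + (number of π bonds).
Ring closures in the SMILES: 0.
π bonds: 2 double bonds (each 1 DoU) → 2 DoU from unsaturation.
Total DoU = 0 + 2 = 2.

2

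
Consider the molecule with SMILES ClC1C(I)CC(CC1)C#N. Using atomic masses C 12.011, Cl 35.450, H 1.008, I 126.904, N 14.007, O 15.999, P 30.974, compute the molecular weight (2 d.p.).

269.51 g/mol

First, the molecular formula is C7H9ClIN (counting implicit H from valence).
  C: 7 × 12.011 = 84.077
  Cl: 1 × 35.450 = 35.450
  H: 9 × 1.008 = 9.072
  I: 1 × 126.904 = 126.904
  N: 1 × 14.007 = 14.007
Sum: 7×12.011 + 1×35.450 + 9×1.008 + 1×126.904 + 1×14.007 = 269.510 → 269.51 g/mol.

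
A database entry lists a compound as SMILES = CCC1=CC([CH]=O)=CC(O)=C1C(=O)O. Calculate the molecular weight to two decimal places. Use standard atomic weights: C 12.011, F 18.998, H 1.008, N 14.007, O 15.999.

First, the molecular formula is C10H10O4 (counting implicit H from valence).
  C: 10 × 12.011 = 120.110
  H: 10 × 1.008 = 10.080
  O: 4 × 15.999 = 63.996
Sum: 10×12.011 + 10×1.008 + 4×15.999 = 194.186 → 194.19 g/mol.

194.19 g/mol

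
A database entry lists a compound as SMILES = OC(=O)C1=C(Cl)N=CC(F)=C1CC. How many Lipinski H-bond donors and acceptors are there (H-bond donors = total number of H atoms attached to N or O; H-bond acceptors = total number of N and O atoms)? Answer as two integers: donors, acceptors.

Donors: find every N or O and count the H atoms it carries.
  atom 1 (O): bond orders sum to 1 → 1 H
  atom 3 (O): bond orders sum to 2 → 0 H
  atom 7 (N): bond orders sum to 3 → 0 H
Lipinski HBD = 1.
Acceptors: N atoms = 1, O atoms = 2 → HBA = 3.

1, 3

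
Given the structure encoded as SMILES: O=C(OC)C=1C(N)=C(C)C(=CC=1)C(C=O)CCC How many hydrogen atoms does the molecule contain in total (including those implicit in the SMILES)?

19

Walk through each heavy atom and fill implicit hydrogens from standard valence (C 4, N 3, O 2, S 2, halogen 1):
  atom 1: O, bond orders sum to 2 (valence 2) → 0 H
  atom 2: C, bond orders sum to 4 (valence 4) → 0 H
  atom 3: O, bond orders sum to 2 (valence 2) → 0 H
  atom 4: C, bond orders sum to 1 (valence 4) → 3 H
  atom 5: C, bond orders sum to 4 (valence 4) → 0 H
  atom 6: C, bond orders sum to 4 (valence 4) → 0 H
  atom 7: N, bond orders sum to 1 (valence 3) → 2 H
  atom 8: C, bond orders sum to 4 (valence 4) → 0 H
  atom 9: C, bond orders sum to 1 (valence 4) → 3 H
  atom 10: C, bond orders sum to 4 (valence 4) → 0 H
  atom 11: C, bond orders sum to 3 (valence 4) → 1 H
  atom 12: C, bond orders sum to 3 (valence 4) → 1 H
  atom 13: C, bond orders sum to 3 (valence 4) → 1 H
  atom 14: C, bond orders sum to 3 (valence 4) → 1 H
  atom 15: O, bond orders sum to 2 (valence 2) → 0 H
  atom 16: C, bond orders sum to 2 (valence 4) → 2 H
  atom 17: C, bond orders sum to 2 (valence 4) → 2 H
  atom 18: C, bond orders sum to 1 (valence 4) → 3 H
Total hydrogens: 19.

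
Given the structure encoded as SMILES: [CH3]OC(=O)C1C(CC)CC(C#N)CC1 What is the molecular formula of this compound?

C11H17NO2

Walk through each heavy atom and fill implicit hydrogens from standard valence (C 4, N 3, O 2, S 2, halogen 1):
  atom 1: C with explicit H count 3
  atom 2: O, bond orders sum to 2 (valence 2) → 0 H
  atom 3: C, bond orders sum to 4 (valence 4) → 0 H
  atom 4: O, bond orders sum to 2 (valence 2) → 0 H
  atom 5: C, bond orders sum to 3 (valence 4) → 1 H
  atom 6: C, bond orders sum to 3 (valence 4) → 1 H
  atom 7: C, bond orders sum to 2 (valence 4) → 2 H
  atom 8: C, bond orders sum to 1 (valence 4) → 3 H
  atom 9: C, bond orders sum to 2 (valence 4) → 2 H
  atom 10: C, bond orders sum to 3 (valence 4) → 1 H
  atom 11: C, bond orders sum to 4 (valence 4) → 0 H
  atom 12: N, bond orders sum to 3 (valence 3) → 0 H
  atom 13: C, bond orders sum to 2 (valence 4) → 2 H
  atom 14: C, bond orders sum to 2 (valence 4) → 2 H
Totals → C:11, H:17, N:1, O:2.
In Hill order: C11H17NO2.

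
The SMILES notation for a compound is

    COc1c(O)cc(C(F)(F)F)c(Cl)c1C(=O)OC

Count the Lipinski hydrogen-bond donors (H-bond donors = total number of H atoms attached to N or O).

Donors: find every N or O and count the H atoms it carries.
  atom 2 (O): bond orders sum to 2 → 0 H
  atom 5 (O): bond orders sum to 1 → 1 H
  atom 16 (O): bond orders sum to 2 → 0 H
  atom 17 (O): bond orders sum to 2 → 0 H
Lipinski HBD = 1.

1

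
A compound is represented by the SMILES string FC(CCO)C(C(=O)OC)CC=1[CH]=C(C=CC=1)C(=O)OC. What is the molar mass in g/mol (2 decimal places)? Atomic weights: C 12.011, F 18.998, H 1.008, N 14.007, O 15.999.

First, the molecular formula is C15H19FO5 (counting implicit H from valence).
  C: 15 × 12.011 = 180.165
  F: 1 × 18.998 = 18.998
  H: 19 × 1.008 = 19.152
  O: 5 × 15.999 = 79.995
Sum: 15×12.011 + 1×18.998 + 19×1.008 + 5×15.999 = 298.310 → 298.31 g/mol.

298.31 g/mol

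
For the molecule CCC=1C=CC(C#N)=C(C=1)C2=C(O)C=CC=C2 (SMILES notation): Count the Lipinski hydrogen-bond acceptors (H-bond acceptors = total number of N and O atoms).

2

N atoms: 1; O atoms: 1.
Lipinski HBA = 1 + 1 = 2.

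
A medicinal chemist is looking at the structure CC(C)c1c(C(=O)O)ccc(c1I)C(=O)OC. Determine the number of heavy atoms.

Every atom symbol written in the SMILES (organic subset) is one heavy atom; implicit H are not written.
Heavy atoms by element → C:12, I:1, O:4.
Total: 17.

17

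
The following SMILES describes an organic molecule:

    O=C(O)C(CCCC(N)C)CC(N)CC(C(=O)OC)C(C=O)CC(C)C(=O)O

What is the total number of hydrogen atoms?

Walk through each heavy atom and fill implicit hydrogens from standard valence (C 4, N 3, O 2, S 2, halogen 1):
  atom 1: O, bond orders sum to 2 (valence 2) → 0 H
  atom 2: C, bond orders sum to 4 (valence 4) → 0 H
  atom 3: O, bond orders sum to 1 (valence 2) → 1 H
  atom 4: C, bond orders sum to 3 (valence 4) → 1 H
  atom 5: C, bond orders sum to 2 (valence 4) → 2 H
  atom 6: C, bond orders sum to 2 (valence 4) → 2 H
  atom 7: C, bond orders sum to 2 (valence 4) → 2 H
  atom 8: C, bond orders sum to 3 (valence 4) → 1 H
  atom 9: N, bond orders sum to 1 (valence 3) → 2 H
  atom 10: C, bond orders sum to 1 (valence 4) → 3 H
  atom 11: C, bond orders sum to 2 (valence 4) → 2 H
  atom 12: C, bond orders sum to 3 (valence 4) → 1 H
  atom 13: N, bond orders sum to 1 (valence 3) → 2 H
  atom 14: C, bond orders sum to 2 (valence 4) → 2 H
  atom 15: C, bond orders sum to 3 (valence 4) → 1 H
  atom 16: C, bond orders sum to 4 (valence 4) → 0 H
  atom 17: O, bond orders sum to 2 (valence 2) → 0 H
  atom 18: O, bond orders sum to 2 (valence 2) → 0 H
  atom 19: C, bond orders sum to 1 (valence 4) → 3 H
  atom 20: C, bond orders sum to 3 (valence 4) → 1 H
  atom 21: C, bond orders sum to 3 (valence 4) → 1 H
  atom 22: O, bond orders sum to 2 (valence 2) → 0 H
  atom 23: C, bond orders sum to 2 (valence 4) → 2 H
  atom 24: C, bond orders sum to 3 (valence 4) → 1 H
  atom 25: C, bond orders sum to 1 (valence 4) → 3 H
  atom 26: C, bond orders sum to 4 (valence 4) → 0 H
  atom 27: O, bond orders sum to 2 (valence 2) → 0 H
  atom 28: O, bond orders sum to 1 (valence 2) → 1 H
Total hydrogens: 34.

34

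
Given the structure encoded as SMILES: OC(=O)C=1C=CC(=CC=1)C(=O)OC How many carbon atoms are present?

Count every carbon token in the SMILES (each C, including those in ring-closure positions and inside branches).
Carbon count: 9.

9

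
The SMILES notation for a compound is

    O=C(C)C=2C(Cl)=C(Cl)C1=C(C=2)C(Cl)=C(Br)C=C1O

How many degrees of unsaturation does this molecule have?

8

Molecular formula: C12H6BrCl3O2.
DoU = (2C + 2 + N − H − X) / 2, where X is the halogen count and O/S are ignored.
    = (2·12 + 2 + 0 − 6 − 4) / 2 = 16 / 2 = 8.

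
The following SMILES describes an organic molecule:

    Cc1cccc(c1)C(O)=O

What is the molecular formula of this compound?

C8H8O2

Walk through each heavy atom and fill implicit hydrogens from standard valence (C 4, N 3, O 2, S 2, halogen 1); for lowercase aromatic atoms, an aromatic c carries 1 H when it has two neighbours and 0 H with three, and aromatic n carries 0 H:
  atom 1: C, bond orders sum to 1 (valence 4) → 3 H
  atom 2: aromatic c, 3 neighbours → 0 H
  atom 3: aromatic c, 2 neighbours → 1 H
  atom 4: aromatic c, 2 neighbours → 1 H
  atom 5: aromatic c, 2 neighbours → 1 H
  atom 6: aromatic c, 3 neighbours → 0 H
  atom 7: aromatic c, 2 neighbours → 1 H
  atom 8: C, bond orders sum to 4 (valence 4) → 0 H
  atom 9: O, bond orders sum to 1 (valence 2) → 1 H
  atom 10: O, bond orders sum to 2 (valence 2) → 0 H
Totals → C:8, H:8, O:2.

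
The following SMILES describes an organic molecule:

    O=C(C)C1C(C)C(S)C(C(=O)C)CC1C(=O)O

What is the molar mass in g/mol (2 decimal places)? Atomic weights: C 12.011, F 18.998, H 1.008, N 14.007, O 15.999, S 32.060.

258.33 g/mol

First, the molecular formula is C12H18O4S (counting implicit H from valence).
  C: 12 × 12.011 = 144.132
  H: 18 × 1.008 = 18.144
  O: 4 × 15.999 = 63.996
  S: 1 × 32.060 = 32.060
Sum: 12×12.011 + 18×1.008 + 4×15.999 + 1×32.060 = 258.332 → 258.33 g/mol.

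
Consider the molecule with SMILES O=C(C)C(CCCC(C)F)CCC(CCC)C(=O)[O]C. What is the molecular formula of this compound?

Walk through each heavy atom and fill implicit hydrogens from standard valence (C 4, N 3, O 2, S 2, halogen 1):
  atom 1: O, bond orders sum to 2 (valence 2) → 0 H
  atom 2: C, bond orders sum to 4 (valence 4) → 0 H
  atom 3: C, bond orders sum to 1 (valence 4) → 3 H
  atom 4: C, bond orders sum to 3 (valence 4) → 1 H
  atom 5: C, bond orders sum to 2 (valence 4) → 2 H
  atom 6: C, bond orders sum to 2 (valence 4) → 2 H
  atom 7: C, bond orders sum to 2 (valence 4) → 2 H
  atom 8: C, bond orders sum to 3 (valence 4) → 1 H
  atom 9: C, bond orders sum to 1 (valence 4) → 3 H
  atom 10: F (halogen, monovalent) → 0 H
  atom 11: C, bond orders sum to 2 (valence 4) → 2 H
  atom 12: C, bond orders sum to 2 (valence 4) → 2 H
  atom 13: C, bond orders sum to 3 (valence 4) → 1 H
  atom 14: C, bond orders sum to 2 (valence 4) → 2 H
  atom 15: C, bond orders sum to 2 (valence 4) → 2 H
  atom 16: C, bond orders sum to 1 (valence 4) → 3 H
  atom 17: C, bond orders sum to 4 (valence 4) → 0 H
  atom 18: O, bond orders sum to 2 (valence 2) → 0 H
  atom 19: O with explicit H count 0
  atom 20: C, bond orders sum to 1 (valence 4) → 3 H
Totals → C:16, H:29, F:1, O:3.

C16H29FO3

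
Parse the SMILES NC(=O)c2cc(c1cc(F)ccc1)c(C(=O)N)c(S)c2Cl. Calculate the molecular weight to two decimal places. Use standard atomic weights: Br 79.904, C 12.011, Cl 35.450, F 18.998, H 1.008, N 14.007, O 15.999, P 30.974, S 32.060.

324.75 g/mol

First, the molecular formula is C14H10ClFN2O2S (counting implicit H from valence).
  C: 14 × 12.011 = 168.154
  Cl: 1 × 35.450 = 35.450
  F: 1 × 18.998 = 18.998
  H: 10 × 1.008 = 10.080
  N: 2 × 14.007 = 28.014
  O: 2 × 15.999 = 31.998
  S: 1 × 32.060 = 32.060
Sum: 14×12.011 + 1×35.450 + 1×18.998 + 10×1.008 + 2×14.007 + 2×15.999 + 1×32.060 = 324.754 → 324.75 g/mol.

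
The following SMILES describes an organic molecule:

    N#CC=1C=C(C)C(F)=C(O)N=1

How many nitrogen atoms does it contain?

Scan the SMILES for N atoms (remember two-letter symbols like Cl and Br are single atoms).
Nitrogen count: 2.

2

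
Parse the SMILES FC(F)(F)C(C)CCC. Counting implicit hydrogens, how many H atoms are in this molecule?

Walk through each heavy atom and fill implicit hydrogens from standard valence (C 4, N 3, O 2, S 2, halogen 1):
  atom 1: F (halogen, monovalent) → 0 H
  atom 2: C, bond orders sum to 4 (valence 4) → 0 H
  atom 3: F (halogen, monovalent) → 0 H
  atom 4: F (halogen, monovalent) → 0 H
  atom 5: C, bond orders sum to 3 (valence 4) → 1 H
  atom 6: C, bond orders sum to 1 (valence 4) → 3 H
  atom 7: C, bond orders sum to 2 (valence 4) → 2 H
  atom 8: C, bond orders sum to 2 (valence 4) → 2 H
  atom 9: C, bond orders sum to 1 (valence 4) → 3 H
Total hydrogens: 11.

11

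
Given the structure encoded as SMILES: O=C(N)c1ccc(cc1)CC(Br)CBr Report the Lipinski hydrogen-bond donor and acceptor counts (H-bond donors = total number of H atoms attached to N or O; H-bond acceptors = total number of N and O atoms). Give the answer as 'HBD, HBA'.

2, 2

Donors: find every N or O and count the H atoms it carries.
  atom 1 (O): bond orders sum to 2 → 0 H
  atom 3 (N): bond orders sum to 1 → 2 H
Lipinski HBD = 2.
Acceptors: N atoms = 1, O atoms = 1 → HBA = 2.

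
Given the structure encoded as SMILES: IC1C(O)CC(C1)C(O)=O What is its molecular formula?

C6H9IO3

Walk through each heavy atom and fill implicit hydrogens from standard valence (C 4, N 3, O 2, S 2, halogen 1):
  atom 1: I (halogen, monovalent) → 0 H
  atom 2: C, bond orders sum to 3 (valence 4) → 1 H
  atom 3: C, bond orders sum to 3 (valence 4) → 1 H
  atom 4: O, bond orders sum to 1 (valence 2) → 1 H
  atom 5: C, bond orders sum to 2 (valence 4) → 2 H
  atom 6: C, bond orders sum to 3 (valence 4) → 1 H
  atom 7: C, bond orders sum to 2 (valence 4) → 2 H
  atom 8: C, bond orders sum to 4 (valence 4) → 0 H
  atom 9: O, bond orders sum to 1 (valence 2) → 1 H
  atom 10: O, bond orders sum to 2 (valence 2) → 0 H
Totals → C:6, H:9, I:1, O:3.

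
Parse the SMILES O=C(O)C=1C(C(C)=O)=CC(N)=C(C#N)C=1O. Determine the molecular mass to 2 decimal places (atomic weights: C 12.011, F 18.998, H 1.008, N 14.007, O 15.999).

220.18 g/mol

First, the molecular formula is C10H8N2O4 (counting implicit H from valence).
  C: 10 × 12.011 = 120.110
  H: 8 × 1.008 = 8.064
  N: 2 × 14.007 = 28.014
  O: 4 × 15.999 = 63.996
Sum: 10×12.011 + 8×1.008 + 2×14.007 + 4×15.999 = 220.184 → 220.18 g/mol.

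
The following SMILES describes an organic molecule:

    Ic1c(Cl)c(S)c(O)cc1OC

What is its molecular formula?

C7H6ClIO2S

Walk through each heavy atom and fill implicit hydrogens from standard valence (C 4, N 3, O 2, S 2, halogen 1); for lowercase aromatic atoms, an aromatic c carries 1 H when it has two neighbours and 0 H with three, and aromatic n carries 0 H:
  atom 1: I (halogen, monovalent) → 0 H
  atom 2: aromatic c, 3 neighbours → 0 H
  atom 3: aromatic c, 3 neighbours → 0 H
  atom 4: Cl (halogen, monovalent) → 0 H
  atom 5: aromatic c, 3 neighbours → 0 H
  atom 6: S, bond orders sum to 1 (valence 2) → 1 H
  atom 7: aromatic c, 3 neighbours → 0 H
  atom 8: O, bond orders sum to 1 (valence 2) → 1 H
  atom 9: aromatic c, 2 neighbours → 1 H
  atom 10: aromatic c, 3 neighbours → 0 H
  atom 11: O, bond orders sum to 2 (valence 2) → 0 H
  atom 12: C, bond orders sum to 1 (valence 4) → 3 H
Totals → C:7, H:6, Cl:1, I:1, O:2, S:1.
In Hill order: C7H6ClIO2S.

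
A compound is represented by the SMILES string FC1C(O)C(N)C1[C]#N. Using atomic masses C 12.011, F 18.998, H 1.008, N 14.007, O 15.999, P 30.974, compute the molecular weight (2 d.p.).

130.12 g/mol

First, the molecular formula is C5H7FN2O (counting implicit H from valence).
  C: 5 × 12.011 = 60.055
  F: 1 × 18.998 = 18.998
  H: 7 × 1.008 = 7.056
  N: 2 × 14.007 = 28.014
  O: 1 × 15.999 = 15.999
Sum: 5×12.011 + 1×18.998 + 7×1.008 + 2×14.007 + 1×15.999 = 130.122 → 130.12 g/mol.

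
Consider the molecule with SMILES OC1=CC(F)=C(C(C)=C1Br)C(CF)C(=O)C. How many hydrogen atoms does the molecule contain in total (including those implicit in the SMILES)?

11

Walk through each heavy atom and fill implicit hydrogens from standard valence (C 4, N 3, O 2, S 2, halogen 1):
  atom 1: O, bond orders sum to 1 (valence 2) → 1 H
  atom 2: C, bond orders sum to 4 (valence 4) → 0 H
  atom 3: C, bond orders sum to 3 (valence 4) → 1 H
  atom 4: C, bond orders sum to 4 (valence 4) → 0 H
  atom 5: F (halogen, monovalent) → 0 H
  atom 6: C, bond orders sum to 4 (valence 4) → 0 H
  atom 7: C, bond orders sum to 4 (valence 4) → 0 H
  atom 8: C, bond orders sum to 1 (valence 4) → 3 H
  atom 9: C, bond orders sum to 4 (valence 4) → 0 H
  atom 10: Br (halogen, monovalent) → 0 H
  atom 11: C, bond orders sum to 3 (valence 4) → 1 H
  atom 12: C, bond orders sum to 2 (valence 4) → 2 H
  atom 13: F (halogen, monovalent) → 0 H
  atom 14: C, bond orders sum to 4 (valence 4) → 0 H
  atom 15: O, bond orders sum to 2 (valence 2) → 0 H
  atom 16: C, bond orders sum to 1 (valence 4) → 3 H
Total hydrogens: 11.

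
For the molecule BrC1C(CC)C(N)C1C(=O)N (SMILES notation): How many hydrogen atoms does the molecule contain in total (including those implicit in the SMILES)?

13

Walk through each heavy atom and fill implicit hydrogens from standard valence (C 4, N 3, O 2, S 2, halogen 1):
  atom 1: Br (halogen, monovalent) → 0 H
  atom 2: C, bond orders sum to 3 (valence 4) → 1 H
  atom 3: C, bond orders sum to 3 (valence 4) → 1 H
  atom 4: C, bond orders sum to 2 (valence 4) → 2 H
  atom 5: C, bond orders sum to 1 (valence 4) → 3 H
  atom 6: C, bond orders sum to 3 (valence 4) → 1 H
  atom 7: N, bond orders sum to 1 (valence 3) → 2 H
  atom 8: C, bond orders sum to 3 (valence 4) → 1 H
  atom 9: C, bond orders sum to 4 (valence 4) → 0 H
  atom 10: O, bond orders sum to 2 (valence 2) → 0 H
  atom 11: N, bond orders sum to 1 (valence 3) → 2 H
Total hydrogens: 13.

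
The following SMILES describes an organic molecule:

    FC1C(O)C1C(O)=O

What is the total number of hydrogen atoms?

Walk through each heavy atom and fill implicit hydrogens from standard valence (C 4, N 3, O 2, S 2, halogen 1):
  atom 1: F (halogen, monovalent) → 0 H
  atom 2: C, bond orders sum to 3 (valence 4) → 1 H
  atom 3: C, bond orders sum to 3 (valence 4) → 1 H
  atom 4: O, bond orders sum to 1 (valence 2) → 1 H
  atom 5: C, bond orders sum to 3 (valence 4) → 1 H
  atom 6: C, bond orders sum to 4 (valence 4) → 0 H
  atom 7: O, bond orders sum to 1 (valence 2) → 1 H
  atom 8: O, bond orders sum to 2 (valence 2) → 0 H
Total hydrogens: 5.

5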